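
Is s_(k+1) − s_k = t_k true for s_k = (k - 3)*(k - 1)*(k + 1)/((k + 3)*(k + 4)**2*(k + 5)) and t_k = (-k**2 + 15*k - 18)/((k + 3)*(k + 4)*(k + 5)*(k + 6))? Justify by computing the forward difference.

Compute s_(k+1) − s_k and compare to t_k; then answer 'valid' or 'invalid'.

Invalid: residual 3*(2*k**3 - 9*k**2 - 63*k + 90)/(k**6 + 27*k**5 + 301*k**4 + 1773*k**3 + 5818*k**2 + 10080*k + 7200) ≠ 0.

s_(k+1) = k*(k - 2)*(k + 2)/((k + 4)*(k + 5)**2*(k + 6))
s_(k+1) − s_k = (-k**4 + 12*k**3 + 70*k**2 - 51*k - 90)/(k**6 + 27*k**5 + 301*k**4 + 1773*k**3 + 5818*k**2 + 10080*k + 7200)
(s_(k+1) − s_k) − t_k = 3*(2*k**3 - 9*k**2 - 63*k + 90)/(k**6 + 27*k**5 + 301*k**4 + 1773*k**3 + 5818*k**2 + 10080*k + 7200)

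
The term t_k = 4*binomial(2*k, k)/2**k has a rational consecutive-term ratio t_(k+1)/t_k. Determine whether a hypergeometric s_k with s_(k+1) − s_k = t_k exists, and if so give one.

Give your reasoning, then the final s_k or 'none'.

not Gosper-summable; s_k does not exist

Step 1: r(k) = (2*k + 1)/(k + 1).
So A=2*k + 1 and B=k + 1, with C=1.
Solve (2*k + 1)·f(k+1) − (k)·f(k) = 1.
d = -1 from the (1,1,0) case.
d = -1 < 0 ⇒ no nonzero polynomial f; not summable.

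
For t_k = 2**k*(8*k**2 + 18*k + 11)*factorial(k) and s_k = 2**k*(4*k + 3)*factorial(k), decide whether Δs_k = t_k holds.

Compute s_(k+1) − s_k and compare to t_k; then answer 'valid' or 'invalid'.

Valid: the claim telescopes to t_k.

s_(k+1) = 2**(k + 1)*(4*k + 7)*factorial(k + 1)
s_(k+1) − s_k = 2**k*(8*k**2 + 18*k + 11)*factorial(k)
(s_(k+1) − s_k) − t_k = 0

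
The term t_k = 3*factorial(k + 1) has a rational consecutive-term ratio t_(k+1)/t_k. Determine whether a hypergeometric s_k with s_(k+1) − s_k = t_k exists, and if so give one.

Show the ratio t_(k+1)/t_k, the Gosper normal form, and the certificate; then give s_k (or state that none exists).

t_(k+1)/t_k = k + 2.
Normal form (A,B,C) = (k + 2, 1, 1).
Key eq: (k + 2)·f(k+1) = (1)·f(k) + (1).
From deg A=1, deg B=0, deg C=0: d=-1.
Bound -1 < 0, so the key equation has no polynomial solution.

none — t_k is not Gosper-summable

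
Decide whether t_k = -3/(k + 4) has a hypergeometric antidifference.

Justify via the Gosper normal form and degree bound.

Ratio r(k) = (k + 4)/(k + 5).
Factor: A=k + 4; B=k + 5; C=1.
Key eq: (k + 4)·f(k+1) = (k + 4)·f(k) + (1).
d = 0 from the (1,1,0) case.
Put f(k) = c0: A·f(k+1) − B(k−1)·f(k) − C = -1; need -1 = 0 — inconsistent ⇒ no f, not summable.

No — the linear system for f has no solution.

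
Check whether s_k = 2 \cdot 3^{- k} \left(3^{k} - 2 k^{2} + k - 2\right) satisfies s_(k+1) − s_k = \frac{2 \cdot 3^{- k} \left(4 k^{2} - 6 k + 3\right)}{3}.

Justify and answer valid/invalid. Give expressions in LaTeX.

s_(k+1) = 2*(3*3**k - 2*k**2 - 3*k - 3)/(3*3**k)
s_(k+1) − s_k = 2*(4*k**2 - 6*k + 3)/(3*3**k)
(s_(k+1) − s_k) − t_k = 0

valid; difference matches t_k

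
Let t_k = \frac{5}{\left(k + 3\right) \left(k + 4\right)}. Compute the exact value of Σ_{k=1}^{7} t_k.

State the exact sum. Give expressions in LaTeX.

r(k) = (k + 3)/(k + 5) after simplifying.
So A=k + 3 and B=k + 5, with C=1.
Key eq: (k + 3)·f(k+1) = (k + 4)·f(k) + (1).
Degrees (1,1,0) ⇒ d ≤ 1.
A polynomial solution: f(k) = k/3.
Then R = B(k−1)f/C = k*(k + 4)/3, so s_k = R(k)·t_k = 5*k/(3*(k + 3)).
Check: Δs_k = 5/(k**2 + 7*k + 12). ✓
Telescoping: Σ = s_(8) − s_(1) = 40/33 − (5/12) = 35/44.

Σ = 35/44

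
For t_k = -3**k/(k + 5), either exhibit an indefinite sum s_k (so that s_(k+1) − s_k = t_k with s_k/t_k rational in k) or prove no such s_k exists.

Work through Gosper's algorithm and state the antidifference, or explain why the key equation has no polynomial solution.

t_(k+1)/t_k = 3*(k + 5)/(k + 6).
Normal form (A,B,C) = (3*k + 15, k + 6, 1).
f must satisfy (3*k + 15)·f(k+1) − (k + 5)·f(k) = 1.
From deg A=1, deg B=1, deg C=0: d=-1.
d = -1 < 0 ⇒ no nonzero polynomial f; not summable.

none (Gosper's algorithm certifies no s_k)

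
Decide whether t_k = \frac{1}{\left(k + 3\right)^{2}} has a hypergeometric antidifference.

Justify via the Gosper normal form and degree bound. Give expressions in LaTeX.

r(k) = (k + 3)**2/(k + 4)**2 after simplifying.
A = k**2 + 6*k + 9, B = k**2 + 8*k + 16, C = 1.
Key eq: (k**2 + 6*k + 9)·f(k+1) = (k**2 + 6*k + 9)·f(k) + (1).
d = 0 from the (2,2,0) case.
Generic f = c0 gives residual -1; -1 = 0 cannot hold, so t_k is not Gosper-summable.

No — t_k has no hypergeometric antidifference.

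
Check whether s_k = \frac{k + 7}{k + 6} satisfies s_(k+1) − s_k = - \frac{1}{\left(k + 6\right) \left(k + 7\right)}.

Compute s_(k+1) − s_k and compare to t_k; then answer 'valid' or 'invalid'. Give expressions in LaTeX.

valid; difference matches t_k

s_(k+1) = (k + 8)/(k + 7)
s_(k+1) − s_k = -1/(k**2 + 13*k + 42)
(s_(k+1) − s_k) − t_k = 0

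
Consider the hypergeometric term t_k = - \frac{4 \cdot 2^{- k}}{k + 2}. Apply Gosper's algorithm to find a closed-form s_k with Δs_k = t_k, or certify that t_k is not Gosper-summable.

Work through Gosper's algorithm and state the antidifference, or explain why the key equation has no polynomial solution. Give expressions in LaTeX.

not Gosper-summable; s_k does not exist

Ratio r(k) = (k + 2)/(2*(k + 3)).
Take A(k)=k/2 + 1, B(k)=k + 3, C(k)=1.
Solve (k/2 + 1)·f(k+1) − (k + 2)·f(k) = 1.
From deg A=1, deg B=1, deg C=0: d=-1.
Bound -1 < 0, so the key equation has no polynomial solution.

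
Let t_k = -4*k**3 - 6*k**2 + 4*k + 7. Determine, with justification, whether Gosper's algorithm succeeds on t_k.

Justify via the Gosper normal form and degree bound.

Yes. s_k = k*(-k**3 + 4*k + 4).

Compute t_(k+1)/t_k: get (4*k**3 + 18*k**2 + 20*k - 1)/(4*k**3 + 6*k**2 - 4*k - 7).
Factor: A=1; B=1; C=k**3 + 3*k**2/2 - k - 7/4.
Solve (1)·f(k+1) − (1)·f(k) = k**3 + 3*k**2/2 - k - 7/4.
d = 4 from the (0,0,3) case.
Solve for f: f(k) = k*(k**3 - 4*k - 4)/4 (degree 4 ≤ 4).
Get s_k = R·t_k = k*(-k**3 + 4*k + 4) with R(k) = B(k−1)f(k)/C(k) = k*(k**3 - 4*k - 4)/(4*k**3 + 6*k**2 - 4*k - 7).
Verify: -4*k**3 - 6*k**2 + 4*k + 7 matches t_k.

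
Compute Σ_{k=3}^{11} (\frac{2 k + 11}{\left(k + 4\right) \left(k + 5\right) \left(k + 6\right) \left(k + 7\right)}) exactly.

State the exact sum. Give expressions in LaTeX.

Step 1: r(k) = (k + 4)*(2*k + 13)/((k + 8)*(2*k + 11)).
A = k + 4, B = k + 8, C = k + 11/2.
Set up (k + 4)·f(k+1) − (k + 7)·f(k) − (k + 11/2) = 0.
Bound: deg f ≤ 3.
Solve for f: f(k) = k*(k + 5)*(k + 10)/48 (degree 3 ≤ 3).
Get s_k = R·t_k = k*(k + 10)/(24*(k**2 + 10*k + 24)) with R(k) = B(k−1)f(k)/C(k) = k*(k + 5)*(k + 7)*(k + 10)/(24*(2*k + 11)).
Δs = (2*k + 11)/(k**4 + 22*k**3 + 179*k**2 + 638*k + 840), as required.
Telescoping: Σ = s_(12) − s_(3) = 11/288 − (13/504) = 25/2016.

Σ = 25/2016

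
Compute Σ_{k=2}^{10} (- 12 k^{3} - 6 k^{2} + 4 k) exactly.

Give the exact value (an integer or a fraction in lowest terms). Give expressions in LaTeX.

The ratio is (6*k**3 + 21*k**2 + 22*k + 7)/(k*(6*k**2 + 3*k - 2)).
Normal form (A,B,C) = (1, 1, k**3 + k**2/2 - k/3).
Solve (1)·f(k+1) − (1)·f(k) = k**3 + k**2/2 - k/3.
Degrees (0,0,3) ⇒ d ≤ 4.
A polynomial solution: f(k) = k*(k - 1)*(3*k**2 - k - 3)/12.
Then R = B(k−1)f/C = (k - 1)*(3*k**2 - k - 3)/(2*(6*k**2 + 3*k - 2)), so s_k = R(k)·t_k = k*(-3*k**3 + 4*k**2 + 2*k - 3).
Check: Δs_k = 2*k*(-6*k**2 - 3*k + 2). ✓
Sum = s_(11) − s_(2); s_(11) = -38390, s_(2) = -14 ⇒ -38376.

Σ = -38376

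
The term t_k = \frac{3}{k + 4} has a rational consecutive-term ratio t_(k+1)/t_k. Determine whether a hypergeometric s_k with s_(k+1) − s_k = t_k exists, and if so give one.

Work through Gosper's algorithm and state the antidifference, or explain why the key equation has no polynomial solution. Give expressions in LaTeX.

The ratio is (k + 4)/(k + 5).
A = k + 4, B = k + 5, C = 1.
Need (k + 4)·f(k+1) − (k + 4)·f(k) = 1.
From deg A=1, deg B=1, deg C=0: d=0.
Put f(k) = c0: A·f(k+1) − B(k−1)·f(k) − C = -1; need -1 = 0 — inconsistent ⇒ no f, not summable.

not Gosper-summable; s_k does not exist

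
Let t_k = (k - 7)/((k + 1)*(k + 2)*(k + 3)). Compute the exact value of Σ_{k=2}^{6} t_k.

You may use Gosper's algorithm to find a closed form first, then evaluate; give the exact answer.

Σ = -5/36

r(k) = (k - 6)*(k + 1)/((k - 7)*(k + 4)) after simplifying.
Take A(k)=k + 1, B(k)=k + 4, C(k)=k - 7.
Need (k + 1)·f(k+1) − (k + 3)·f(k) = k - 7.
From deg A=1, deg B=1, deg C=1: d=2.
Coefficient equations give f(k) = -k*(3*k + 11)/2.
So s_k = (B(k−1)f/C)·t_k = (-k*(k + 3)*(3*k + 11)/(2*(k - 7)))·t_k = k*(-3*k - 11)/(2*(k + 1)*(k + 2)).
Verify: (k - 7)/(k**3 + 6*k**2 + 11*k + 6) matches t_k.
Evaluate s at k=7 and k=2: -14/9 and -17/12; difference -5/36.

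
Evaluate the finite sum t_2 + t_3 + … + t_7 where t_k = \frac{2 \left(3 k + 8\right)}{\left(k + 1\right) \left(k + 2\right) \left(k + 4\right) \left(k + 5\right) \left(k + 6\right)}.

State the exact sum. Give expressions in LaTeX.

Σ = 71/4914

Compute t_(k+1)/t_k: get (k + 1)*(k + 4)*(3*k + 11)/((k + 3)*(k + 7)*(3*k + 8)).
Normal form (A,B,C) = (k + 1, k + 7, k**2 + 17*k/3 + 8).
Key eq: (k + 1)·f(k+1) = (k + 6)·f(k) + (k**2 + 17*k/3 + 8).
d = 5 from the (1,1,2) case.
Solving with deg f ≤ 5: f(k) = k*(k + 2)*(k + 3)*(k**2 + 10*k + 29)/60.
So s_k = (B(k−1)f/C)·t_k = (k*(k + 2)*(k + 6)*(k**2 + 10*k + 29)/(20*(3*k + 8)))·t_k = k*(k**2 + 10*k + 29)/(10*(k**3 + 10*k**2 + 29*k + 20)).
Verify: 2*(3*k + 8)/(k**5 + 18*k**4 + 121*k**3 + 372*k**2 + 508*k + 240) matches t_k.
Σ_(k=2)^(7) t_k = s_(8) − s_(2) = 173/1755 − (53/630) = 71/4914.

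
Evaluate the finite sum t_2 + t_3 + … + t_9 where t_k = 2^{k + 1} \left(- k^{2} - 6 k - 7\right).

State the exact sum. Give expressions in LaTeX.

Σ = -247736

Ratio r(k) = 2*(k**2 + 8*k + 14)/(k**2 + 6*k + 7).
Factor: A=2; B=1; C=k**2 + 6*k + 7.
f must satisfy (2)·f(k+1) − (1)·f(k) = k**2 + 6*k + 7.
Bound: deg f ≤ 2.
Solve for f: f(k) = (k + 1)**2 (degree 2 ≤ 2).
Then R = B(k−1)f/C = (k + 1)**2/(k**2 + 6*k + 7), so s_k = R(k)·t_k = 2**(k + 1)*(-k**2 - 2*k - 1).
s_(k+1) − s_k = 2**(k + 1)*(-k**2 - 6*k - 7) = t_k.
Σ_(k=2)^(9) t_k = s_(10) − s_(2) = -247808 − (-72) = -247736.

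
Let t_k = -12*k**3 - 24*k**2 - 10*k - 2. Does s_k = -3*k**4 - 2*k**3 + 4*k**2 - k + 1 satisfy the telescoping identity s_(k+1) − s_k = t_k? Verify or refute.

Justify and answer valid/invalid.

Valid: the claim telescopes to t_k.

s_(k+1) = -k - 3*(k + 1)**4 - 2*(k + 1)**3 + 4*(k + 1)**2
s_(k+1) − s_k = -12*k**3 - 24*k**2 - 10*k - 2
(s_(k+1) − s_k) − t_k = 0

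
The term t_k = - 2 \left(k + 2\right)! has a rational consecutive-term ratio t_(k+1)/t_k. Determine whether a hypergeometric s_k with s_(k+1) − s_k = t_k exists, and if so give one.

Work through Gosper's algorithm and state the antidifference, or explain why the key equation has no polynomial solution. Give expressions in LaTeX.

The ratio is k + 3.
Gosper form: A/B · C(k+1)/C(k) with A=k + 3, B=1, C=1.
Key eq: (k + 3)·f(k+1) = (1)·f(k) + (1).
Degrees (1,0,0) ⇒ d ≤ -1.
d = -1 < 0 ⇒ no nonzero polynomial f; not summable.

no hypergeometric antidifference exists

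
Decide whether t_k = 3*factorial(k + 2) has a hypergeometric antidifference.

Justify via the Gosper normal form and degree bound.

No — negative degree bound, so no certificate f.

Step 1: r(k) = k + 3.
Gosper form: A/B · C(k+1)/C(k) with A=k + 3, B=1, C=1.
f must satisfy (k + 3)·f(k+1) − (1)·f(k) = 1.
d = -1 from the (1,0,0) case.
deg f ≤ -1 is impossible — no certificate.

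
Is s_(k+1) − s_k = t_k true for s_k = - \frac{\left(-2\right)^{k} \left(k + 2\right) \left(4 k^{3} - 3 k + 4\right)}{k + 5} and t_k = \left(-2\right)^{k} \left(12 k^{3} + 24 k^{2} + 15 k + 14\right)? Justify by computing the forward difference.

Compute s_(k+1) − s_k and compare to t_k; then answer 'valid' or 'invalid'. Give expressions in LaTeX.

Invalid: residual \frac{\left(-2\right)^{k} \left(- 36 k^{4} - 264 k^{3} - 405 k^{2} - 258 k - 222\right)}{k^{2} + 11 k + 30} ≠ 0.

s_(k+1) = 2*(-2)**k*(k + 3)*(-3*k + 4*(k + 1)**3 + 1)/(k + 6)
s_(k+1) − s_k = (-2)**k*(12*k**5 + 120*k**4 + 375*k**3 + 494*k**2 + 346*k + 198)/(k**2 + 11*k + 30)
(s_(k+1) − s_k) − t_k = (-2)**k*(-36*k**4 - 264*k**3 - 405*k**2 - 258*k - 222)/(k**2 + 11*k + 30)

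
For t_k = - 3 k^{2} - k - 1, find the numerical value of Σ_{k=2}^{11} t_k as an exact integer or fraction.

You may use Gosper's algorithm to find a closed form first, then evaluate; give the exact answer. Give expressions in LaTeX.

Σ = -1590

The ratio is (k + 3*(k + 1)**2 + 2)/(3*k**2 + k + 1).
A = 1, B = 1, C = k**2 + k/3 + 1/3.
Set up (1)·f(k+1) − (1)·f(k) − (k**2 + k/3 + 1/3) = 0.
Bound: deg f ≤ 3.
Solving with deg f ≤ 3: f(k) = k*(k**2 - k + 1)/3.
Get s_k = R·t_k = k*(-k**2 + k - 1) with R(k) = B(k−1)f(k)/C(k) = k*(k**2 - k + 1)/(3*k**2 + k + 1).
Verify: -3*k**2 - k - 1 matches t_k.
Sum = s_(12) − s_(2); s_(12) = -1596, s_(2) = -6 ⇒ -1590.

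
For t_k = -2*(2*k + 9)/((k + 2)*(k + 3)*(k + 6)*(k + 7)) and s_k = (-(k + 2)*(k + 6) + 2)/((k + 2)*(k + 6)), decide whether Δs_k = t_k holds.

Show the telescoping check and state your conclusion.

s_(k+1) = (-(k + 3)*(k + 7) + 2)/((k + 3)*(k + 7))
s_(k+1) − s_k = 2*(-2*k - 9)/(k**4 + 18*k**3 + 113*k**2 + 288*k + 252)
(s_(k+1) − s_k) − t_k = 0

valid; difference matches t_k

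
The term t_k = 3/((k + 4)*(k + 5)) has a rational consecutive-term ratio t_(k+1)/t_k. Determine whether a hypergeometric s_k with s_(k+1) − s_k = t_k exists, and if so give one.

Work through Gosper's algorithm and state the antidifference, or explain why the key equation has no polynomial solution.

t_(k+1)/t_k = (k + 4)/(k + 6).
Factor: A=k + 4; B=k + 6; C=1.
Need (k + 4)·f(k+1) − (k + 5)·f(k) = 1.
d = 1 from the (1,1,0) case.
Solving with deg f ≤ 1: f(k) = k/4.
R(k) = B(k−1)·f(k)/C(k) = k*(k + 5)/4; s_k = R·t_k = 3*k/(4*(k + 4)).
Check: Δs_k = 3/(k**2 + 9*k + 20). ✓

s_k = 3*k/(4*(k + 4))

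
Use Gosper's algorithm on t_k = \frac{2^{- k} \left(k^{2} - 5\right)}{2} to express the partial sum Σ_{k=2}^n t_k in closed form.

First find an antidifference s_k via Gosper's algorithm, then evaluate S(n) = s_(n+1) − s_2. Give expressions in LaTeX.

S(n) = 2^{- n - 1} \left(3 \cdot 2^{n} - n^{2} - 4 n - 1\right)

Compute t_(k+1)/t_k: get ((k + 1)**2 - 5)/(2*(k**2 - 5)).
Gosper form: A/B · C(k+1)/C(k) with A=1/2, B=1, C=k**2 - 5.
Set up (1/2)·f(k+1) − (1)·f(k) − (k**2 - 5) = 0.
From deg A=0, deg B=0, deg C=2: d=2.
Coefficient equations give f(k) = -2*(k**2 + 2*k - 2).
So s_k = (B(k−1)f/C)·t_k = (-2*(k**2 + 2*k - 2)/(k**2 - 5))·t_k = (-k**2 - 2*k + 2)/2**k.
Δs = (k**2 - 5)/(2*2**k), as required.
s_(n+1) = 2**(-n - 1)*(-n**2 - 4*n - 1) and s_(2) = -3/2, so S(n) = 2**(-n - 1)*(3*2**n - n**2 - 4*n - 1).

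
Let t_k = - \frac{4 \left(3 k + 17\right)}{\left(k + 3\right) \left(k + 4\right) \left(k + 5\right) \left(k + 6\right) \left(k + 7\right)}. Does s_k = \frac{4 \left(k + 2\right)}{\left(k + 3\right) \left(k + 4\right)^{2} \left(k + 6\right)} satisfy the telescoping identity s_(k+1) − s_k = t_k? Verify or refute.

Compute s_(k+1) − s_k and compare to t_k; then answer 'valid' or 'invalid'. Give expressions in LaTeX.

s_(k+1) = 4*(k + 3)/((k + 4)*(k + 5)**2*(k + 7))
s_(k+1) − s_k = 4*(-(k + 2)*(k + 5)**2*(k + 7) + (k + 3)**2*(k + 4)*(k + 6))/((k + 3)*(k + 4)**2*(k + 5)**2*(k + 6)*(k + 7))
(s_(k+1) − s_k) − t_k = 8*(4*k**2 + 41*k + 103)/(k**7 + 34*k**6 + 490*k**5 + 3880*k**4 + 18229*k**3 + 50806*k**2 + 77760*k + 50400)

Invalid: residual \frac{8 \left(4 k^{2} + 41 k + 103\right)}{k^{7} + 34 k^{6} + 490 k^{5} + 3880 k^{4} + 18229 k^{3} + 50806 k^{2} + 77760 k + 50400} ≠ 0.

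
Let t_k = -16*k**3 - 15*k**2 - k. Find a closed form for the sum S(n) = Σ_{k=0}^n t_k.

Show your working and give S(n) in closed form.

r(k) = (16*k**3 + 63*k**2 + 79*k + 32)/(k*(16*k**2 + 15*k + 1)) after simplifying.
Normal form (A,B,C) = (1, 1, k**3 + 15*k**2/16 + k/16).
Solve (1)·f(k+1) − (1)·f(k) = k**3 + 15*k**2/16 + k/16.
d = 4 from the (0,0,3) case.
Coefficient equations give f(k) = k*(k - 1)*(4*k**2 + k - 2)/16.
R(k) = B(k−1)·f(k)/C(k) = (k - 1)*(4*k**2 + k - 2)/(16*k**2 + 15*k + 1); s_k = R·t_k = k*(-4*k**3 + 3*k**2 + 3*k - 2).
Δs = k*(-16*k**2 - 15*k - 1), as required.
Telescope: S(n) = s_(n+1) − s_(0) = n*(-4*n**3 - 13*n**2 - 12*n - 3) − (0) = n*(-4*n**3 - 13*n**2 - 12*n - 3).

S(n) = n*(-4*n**3 - 13*n**2 - 12*n - 3)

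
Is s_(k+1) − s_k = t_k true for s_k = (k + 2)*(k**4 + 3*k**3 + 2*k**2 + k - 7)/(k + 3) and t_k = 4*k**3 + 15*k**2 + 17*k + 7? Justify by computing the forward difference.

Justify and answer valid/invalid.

s_(k+1) = k*(k**4 + 10*k**3 + 38*k**2 + 69*k + 54)/(k + 4)
s_(k+1) − s_k = 2*(2*k**5 + 20*k**4 + 73*k**3 + 123*k**2 + 98*k + 28)/(k**2 + 7*k + 12)
(s_(k+1) − s_k) − t_k = (-3*k**4 - 24*k**3 - 60*k**2 - 57*k - 28)/(k**2 + 7*k + 12)

Invalid: residual (-3*k**4 - 24*k**3 - 60*k**2 - 57*k - 28)/(k**2 + 7*k + 12) ≠ 0.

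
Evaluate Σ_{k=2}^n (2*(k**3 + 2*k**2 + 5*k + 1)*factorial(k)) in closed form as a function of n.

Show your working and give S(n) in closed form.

The ratio is (k**4 + 6*k**3 + 17*k**2 + 21*k + 9)/(k**3 + 2*k**2 + 5*k + 1).
Take A(k)=k + 1, B(k)=1, C(k)=k**3 + 2*k**2 + 5*k + 1.
Solve (k + 1)·f(k+1) − (1)·f(k) = k**3 + 2*k**2 + 5*k + 1.
From deg A=1, deg B=0, deg C=3: d=2.
Solving with deg f ≤ 2: f(k) = k**2 + 2.
Get s_k = R·t_k = 2*(k**2 + 2)*factorial(k) with R(k) = B(k−1)f(k)/C(k) = (k**2 + 2)/(k**3 + 2*k**2 + 5*k + 1).
Check: Δs_k = 2*(k**3 + 2*k**2 + 5*k + 1)*factorial(k). ✓
Telescope: S(n) = s_(n+1) − s_(2) = 2*(n**2 + 2*n + 3)*factorial(n + 1) − (24) = 2*n**3*factorial(n) + 6*n**2*factorial(n) + 10*n*factorial(n) + 6*factorial(n) - 24.

S(n) = 2*n**3*factorial(n) + 6*n**2*factorial(n) + 10*n*factorial(n) + 6*factorial(n) - 24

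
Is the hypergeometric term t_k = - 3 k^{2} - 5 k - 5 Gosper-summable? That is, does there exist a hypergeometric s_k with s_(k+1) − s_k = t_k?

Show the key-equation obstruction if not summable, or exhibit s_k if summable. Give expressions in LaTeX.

Step 1: r(k) = (3*k**2 + 11*k + 13)/(3*k**2 + 5*k + 5).
Factor: A=1; B=1; C=k**2 + 5*k/3 + 5/3.
Need (1)·f(k+1) − (1)·f(k) = k**2 + 5*k/3 + 5/3.
From deg A=0, deg B=0, deg C=2: d=3.
Solve for f: f(k) = k*(k**2 + k + 3)/3 (degree 3 ≤ 3).
Then R = B(k−1)f/C = k*(k**2 + k + 3)/(3*k**2 + 5*k + 5), so s_k = R(k)·t_k = k*(-k**2 - k - 3).
s_(k+1) − s_k = -3*k**2 - 5*k - 5 = t_k.

Yes. s_k = k \left(- k^{2} - k - 3\right).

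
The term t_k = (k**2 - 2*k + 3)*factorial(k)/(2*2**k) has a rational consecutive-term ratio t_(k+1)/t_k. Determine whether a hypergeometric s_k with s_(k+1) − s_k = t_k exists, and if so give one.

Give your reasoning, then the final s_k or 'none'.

Ratio r(k) = (k**3 + k**2 + 2*k + 2)/(2*(k**2 - 2*k + 3)).
A = k/2 + 1/2, B = 1, C = k**2 - 2*k + 3.
Need (k/2 + 1/2)·f(k+1) − (1)·f(k) = k**2 - 2*k + 3.
Bound: deg f ≤ 1.
Match coefficients ⇒ f(k) = 2*(k - 2).
Then R = B(k−1)f/C = 2*(k - 2)/(k**2 - 2*k + 3), so s_k = R(k)·t_k = (k - 2)*factorial(k)/2**k.
Verify: (k**2 - 2*k + 3)*factorial(k)/(2*2**k) matches t_k.

s_k = (k - 2)*factorial(k)/2**k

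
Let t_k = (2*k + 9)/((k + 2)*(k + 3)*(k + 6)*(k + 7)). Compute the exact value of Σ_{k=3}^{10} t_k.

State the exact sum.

Σ = 176/9945

Step 1: r(k) = (k + 2)*(k + 6)*(2*k + 11)/((k + 4)*(k + 8)*(2*k + 9)).
Normal form (A,B,C) = (k + 2, k + 8, k**3 + 27*k**2/2 + 121*k/2 + 90).
Need (k + 2)·f(k+1) − (k + 7)·f(k) = k**3 + 27*k**2/2 + 121*k/2 + 90.
deg f ≤ 5 (via 1,1,3).
Match coefficients ⇒ f(k) = k*(k + 3)*(k + 4)*(k + 5)*(k + 8)/24.
Then R = B(k−1)f/C = k*(k + 3)*(k + 7)*(k + 8)/(12*(2*k + 9)), so s_k = R(k)·t_k = k*(k + 8)/(12*(k**2 + 8*k + 12)).
Δs = (2*k + 9)/(k**4 + 18*k**3 + 113*k**2 + 288*k + 252), as required.
Telescoping: Σ = s_(11) − s_(3) = 209/2652 − (11/180) = 176/9945.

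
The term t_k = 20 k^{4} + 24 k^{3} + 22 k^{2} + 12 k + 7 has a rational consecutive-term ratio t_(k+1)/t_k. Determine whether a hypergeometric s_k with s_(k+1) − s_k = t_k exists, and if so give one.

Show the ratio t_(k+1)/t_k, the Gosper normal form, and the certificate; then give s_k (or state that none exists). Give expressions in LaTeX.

The ratio is (20*k**4 + 104*k**3 + 214*k**2 + 208*k + 85)/(20*k**4 + 24*k**3 + 22*k**2 + 12*k + 7).
Normal form (A,B,C) = (1, 1, k**4 + 6*k**3/5 + 11*k**2/10 + 3*k/5 + 7/20).
Key eq: (1)·f(k+1) = (1)·f(k) + (k**4 + 6*k**3/5 + 11*k**2/10 + 3*k/5 + 7/20).
Bound: deg f ≤ 5.
Solving with deg f ≤ 5: f(k) = k*(4*k**4 - 4*k**3 + 2*k**2 + k + 4)/20.
So s_k = (B(k−1)f/C)·t_k = (k*(4*k**4 - 4*k**3 + 2*k**2 + k + 4)/(20*k**4 + 24*k**3 + 22*k**2 + 12*k + 7))·t_k = k*(4*k**4 - 4*k**3 + 2*k**2 + k + 4).
Check: Δs_k = 20*k**4 + 24*k**3 + 22*k**2 + 12*k + 7. ✓

s_k = k \left(4 k^{4} - 4 k^{3} + 2 k^{2} + k + 4\right)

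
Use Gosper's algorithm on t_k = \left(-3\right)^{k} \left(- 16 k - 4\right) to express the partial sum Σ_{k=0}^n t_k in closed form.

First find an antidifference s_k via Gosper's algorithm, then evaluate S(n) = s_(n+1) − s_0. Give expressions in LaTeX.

S(n) = - 12 \left(-3\right)^{n} n - 6 \left(-3\right)^{n} + 2

Compute t_(k+1)/t_k: get 3*(-4*k - 5)/(4*k + 1).
So A=-3 and B=1, with C=k + 1/4.
Set up (-3)·f(k+1) − (1)·f(k) − (k + 1/4) = 0.
From deg A=0, deg B=0, deg C=1: d=1.
Solving with deg f ≤ 1: f(k) = -(2*k - 1)/8.
Certificate R = B(k−1)f/C = -(2*k - 1)/(2*(4*k + 1)) gives s_k = (-3)**k*(4*k - 2).
s_(k+1) − s_k = (-3)**k*(-16*k - 4) = t_k.
Telescope: S(n) = s_(n+1) − s_(0) = (-3)**(n + 1)*(4*n + 2) − (-2) = -12*(-3)**n*n - 6*(-3)**n + 2.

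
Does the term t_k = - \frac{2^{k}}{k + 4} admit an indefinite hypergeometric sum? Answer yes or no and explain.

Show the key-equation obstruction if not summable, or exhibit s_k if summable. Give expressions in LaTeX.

No; the degree bound rules out any f.

The ratio is 2*(k + 4)/(k + 5).
So A=2*k + 8 and B=k + 5, with C=1.
f must satisfy (2*k + 8)·f(k+1) − (k + 4)·f(k) = 1.
deg f ≤ -1 (via 1,1,0).
Negative degree bound (-1): no f exists, t_k not Gosper-summable.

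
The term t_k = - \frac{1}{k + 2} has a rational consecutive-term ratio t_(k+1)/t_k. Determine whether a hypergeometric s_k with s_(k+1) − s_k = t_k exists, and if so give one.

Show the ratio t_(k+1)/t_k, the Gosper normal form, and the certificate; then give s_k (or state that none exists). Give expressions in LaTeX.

Ratio r(k) = (k + 2)/(k + 3).
Take A(k)=k + 2, B(k)=k + 3, C(k)=1.
Need (k + 2)·f(k+1) − (k + 2)·f(k) = 1.
From deg A=1, deg B=1, deg C=0: d=0.
Write f(k) = c0. Then LHS − RHS = -1, requiring -1 = 0: contradictory. No certificate.

none (Gosper's algorithm certifies no s_k)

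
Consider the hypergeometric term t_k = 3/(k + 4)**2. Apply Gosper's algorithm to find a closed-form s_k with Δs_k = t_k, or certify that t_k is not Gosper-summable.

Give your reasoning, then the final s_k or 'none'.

t_(k+1)/t_k = (k + 4)**2/(k + 5)**2.
Gosper form: A/B · C(k+1)/C(k) with A=k**2 + 8*k + 16, B=k**2 + 10*k + 25, C=1.
Need (k**2 + 8*k + 16)·f(k+1) − (k**2 + 8*k + 16)·f(k) = 1.
From deg A=2, deg B=2, deg C=0: d=0.
Put f(k) = c0: A·f(k+1) − B(k−1)·f(k) − C = -1; need -1 = 0 — inconsistent ⇒ no f, not summable.

not Gosper-summable; s_k does not exist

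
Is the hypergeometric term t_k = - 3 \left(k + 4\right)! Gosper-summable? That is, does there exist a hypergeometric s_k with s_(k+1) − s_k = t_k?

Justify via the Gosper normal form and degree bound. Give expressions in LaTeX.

t_(k+1)/t_k = k + 5.
So A=k + 5 and B=1, with C=1.
Solve (k + 5)·f(k+1) − (1)·f(k) = 1.
deg f ≤ -1 (via 1,0,0).
deg f ≤ -1 is impossible — no certificate.

No. Not Gosper-summable.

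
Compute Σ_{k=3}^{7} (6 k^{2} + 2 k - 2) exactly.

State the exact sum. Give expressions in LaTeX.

Ratio r(k) = (k + 3*(k + 1)**2)/(3*k**2 + k - 1).
Normal form (A,B,C) = (1, 1, k**2 + k/3 - 1/3).
f must satisfy (1)·f(k+1) − (1)·f(k) = k**2 + k/3 - 1/3.
From deg A=0, deg B=0, deg C=2: d=3.
Solving with deg f ≤ 3: f(k) = k*(k**2 - k - 1)/3.
Get s_k = R·t_k = 2*k*(k**2 - k - 1) with R(k) = B(k−1)f(k)/C(k) = k*(k**2 - k - 1)/(3*k**2 + k - 1).
s_(k+1) − s_k = 6*k**2 + 2*k - 2 = t_k.
Σ_(k=3)^(7) t_k = s_(8) − s_(3) = 880 − (30) = 850.

Σ = 850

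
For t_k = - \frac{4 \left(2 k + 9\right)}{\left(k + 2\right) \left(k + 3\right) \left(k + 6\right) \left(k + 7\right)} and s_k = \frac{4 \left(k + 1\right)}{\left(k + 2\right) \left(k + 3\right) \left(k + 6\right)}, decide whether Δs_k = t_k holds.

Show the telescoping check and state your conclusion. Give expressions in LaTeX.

Invalid: residual \frac{8 \left(3 k + 16\right)}{k^{5} + 22 k^{4} + 185 k^{3} + 740 k^{2} + 1404 k + 1008} ≠ 0.

s_(k+1) = 4*(k + 2)/((k + 3)*(k + 4)*(k + 7))
s_(k+1) − s_k = 4*(-2*k**2 - 11*k - 4)/(k**5 + 22*k**4 + 185*k**3 + 740*k**2 + 1404*k + 1008)
(s_(k+1) − s_k) − t_k = 8*(3*k + 16)/(k**5 + 22*k**4 + 185*k**3 + 740*k**2 + 1404*k + 1008)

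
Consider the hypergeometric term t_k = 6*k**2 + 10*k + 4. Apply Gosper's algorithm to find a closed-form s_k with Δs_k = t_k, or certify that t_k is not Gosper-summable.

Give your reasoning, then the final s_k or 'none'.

s_k = 2*k**2*(k + 1)

Compute t_(k+1)/t_k: get (3*k**2 + 11*k + 10)/(3*k**2 + 5*k + 2).
Gosper form: A/B · C(k+1)/C(k) with A=1, B=1, C=k**2 + 5*k/3 + 2/3.
Key eq: (1)·f(k+1) = (1)·f(k) + (k**2 + 5*k/3 + 2/3).
deg f ≤ 3 (via 0,0,2).
Solving with deg f ≤ 3: f(k) = k**2*(k + 1)/3.
Get s_k = R·t_k = 2*k**2*(k + 1) with R(k) = B(k−1)f(k)/C(k) = k**2/(3*k + 2).
Check: Δs_k = 6*k**2 + 10*k + 4. ✓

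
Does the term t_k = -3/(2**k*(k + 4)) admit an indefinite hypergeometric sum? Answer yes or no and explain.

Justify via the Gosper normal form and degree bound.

The ratio is (k + 4)/(2*(k + 5)).
Gosper form: A/B · C(k+1)/C(k) with A=k/2 + 2, B=k + 5, C=1.
Solve (k/2 + 2)·f(k+1) − (k + 4)·f(k) = 1.
Degrees (1,1,0) ⇒ d ≤ -1.
Bound -1 < 0, so the key equation has no polynomial solution.

No. Not Gosper-summable.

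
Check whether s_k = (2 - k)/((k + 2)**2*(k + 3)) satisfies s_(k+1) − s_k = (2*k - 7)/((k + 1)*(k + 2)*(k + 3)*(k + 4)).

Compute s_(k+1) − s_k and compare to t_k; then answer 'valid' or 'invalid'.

s_(k+1) = (1 - k)/((k + 3)**2*(k + 4))
s_(k+1) − s_k = ((1 - k)*(k + 2)**2 + (k - 2)*(k + 3)*(k + 4))/((k + 2)**2*(k + 3)**2*(k + 4))
(s_(k+1) − s_k) − t_k = (-3*k**2 + k + 22)/(k**6 + 15*k**5 + 91*k**4 + 285*k**3 + 484*k**2 + 420*k + 144)

Invalid: residual (-3*k**2 + k + 22)/(k**6 + 15*k**5 + 91*k**4 + 285*k**3 + 484*k**2 + 420*k + 144) ≠ 0.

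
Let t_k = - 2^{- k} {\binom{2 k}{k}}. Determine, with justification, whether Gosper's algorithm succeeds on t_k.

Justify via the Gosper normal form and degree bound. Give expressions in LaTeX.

No. Not Gosper-summable.

t_(k+1)/t_k = (2*k + 1)/(k + 1).
A = 2*k + 1, B = k + 1, C = 1.
Set up (2*k + 1)·f(k+1) − (k)·f(k) − (1) = 0.
deg f ≤ -1 (via 1,1,0).
deg f ≤ -1 is impossible — no certificate.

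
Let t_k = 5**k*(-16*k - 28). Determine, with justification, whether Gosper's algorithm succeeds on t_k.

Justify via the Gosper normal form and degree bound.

Yes. s_k = 5**k*(-4*k - 2).

t_(k+1)/t_k = 5*(4*k + 11)/(4*k + 7).
Normal form (A,B,C) = (5, 1, k + 7/4).
Set up (5)·f(k+1) − (1)·f(k) − (k + 7/4) = 0.
deg f ≤ 1 (via 0,0,1).
Match coefficients ⇒ f(k) = (2*k + 1)/8.
Then R = B(k−1)f/C = (2*k + 1)/(2*(4*k + 7)), so s_k = R(k)·t_k = 5**k*(-4*k - 2).
Δs = 5**k*(-16*k - 28), as required.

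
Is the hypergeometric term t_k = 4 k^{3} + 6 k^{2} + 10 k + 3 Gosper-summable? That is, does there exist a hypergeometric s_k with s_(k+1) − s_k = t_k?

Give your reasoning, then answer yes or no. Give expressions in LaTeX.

Ratio r(k) = (4*k**3 + 18*k**2 + 34*k + 23)/(4*k**3 + 6*k**2 + 10*k + 3).
Gosper form: A/B · C(k+1)/C(k) with A=1, B=1, C=k**3 + 3*k**2/2 + 5*k/2 + 3/4.
Solve (1)·f(k+1) − (1)·f(k) = k**3 + 3*k**2/2 + 5*k/2 + 3/4.
From deg A=0, deg B=0, deg C=3: d=4.
Coefficient equations give f(k) = k*(k**3 + 3*k - 1)/4.
Get s_k = R·t_k = k*(k**3 + 3*k - 1) with R(k) = B(k−1)f(k)/C(k) = k*(k**3 + 3*k - 1)/(4*k**3 + 6*k**2 + 10*k + 3).
Δs = 4*k**3 + 6*k**2 + 10*k + 3, as required.

Yes. s_k = k \left(k^{3} + 3 k - 1\right).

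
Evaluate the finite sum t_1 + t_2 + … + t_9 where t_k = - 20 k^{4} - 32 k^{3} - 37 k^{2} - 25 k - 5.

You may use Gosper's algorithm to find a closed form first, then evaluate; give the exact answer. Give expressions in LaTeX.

Ratio r(k) = (20*k**4 + 112*k**3 + 253*k**2 + 275*k + 119)/(20*k**4 + 32*k**3 + 37*k**2 + 25*k + 5).
A = 1, B = 1, C = k**4 + 8*k**3/5 + 37*k**2/20 + 5*k/4 + 1/4.
Set up (1)·f(k+1) − (1)·f(k) − (k**4 + 8*k**3/5 + 37*k**2/20 + 5*k/4 + 1/4) = 0.
d = 5 from the (0,0,4) case.
Coefficient equations give f(k) = k*(4*k**4 - 2*k**3 + 3*k**2 + 2*k - 2)/20.
Certificate R = B(k−1)f/C = k*(4*k**4 - 2*k**3 + 3*k**2 + 2*k - 2)/(20*k**4 + 32*k**3 + 37*k**2 + 25*k + 5) gives s_k = k*(-4*k**4 + 2*k**3 - 3*k**2 - 2*k + 2).
Verify: -20*k**4 - 32*k**3 - 37*k**2 - 25*k - 5 matches t_k.
Evaluate s at k=10 and k=1: -383180 and -5; difference -383175.

Σ = -383175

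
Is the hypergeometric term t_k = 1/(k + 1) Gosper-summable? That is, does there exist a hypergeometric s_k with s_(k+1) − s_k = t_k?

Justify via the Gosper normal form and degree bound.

No; the coefficient equations for f are inconsistent.

The ratio is (k + 1)/(k + 2).
Gosper form: A/B · C(k+1)/C(k) with A=k + 1, B=k + 2, C=1.
Solve (k + 1)·f(k+1) − (k + 1)·f(k) = 1.
deg f ≤ 0 (via 1,1,0).
Write f(k) = c0. Then LHS − RHS = -1, requiring -1 = 0: contradictory. No certificate.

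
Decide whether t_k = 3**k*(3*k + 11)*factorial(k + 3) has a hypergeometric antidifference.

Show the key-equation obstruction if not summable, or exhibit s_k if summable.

Yes. s_k = 3**k*factorial(k + 3).

Ratio r(k) = 3*(k + 4)*(3*k + 14)/(3*k + 11).
Normal form (A,B,C) = (3*k + 12, 1, k + 11/3).
f must satisfy (3*k + 12)·f(k+1) − (1)·f(k) = k + 11/3.
Degrees (1,0,1) ⇒ d ≤ 0.
Solving with deg f ≤ 0: f(k) = 1/3.
Get s_k = R·t_k = 3**k*factorial(k + 3) with R(k) = B(k−1)f(k)/C(k) = 1/(3*k + 11).
Check: Δs_k = 3**k*(3*k + 11)*factorial(k + 3). ✓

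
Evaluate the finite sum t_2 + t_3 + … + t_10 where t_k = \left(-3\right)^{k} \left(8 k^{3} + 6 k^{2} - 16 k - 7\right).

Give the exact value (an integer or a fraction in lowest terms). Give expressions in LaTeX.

The ratio is 3*(-8*k**3 - 30*k**2 - 20*k + 9)/(8*k**3 + 6*k**2 - 16*k - 7).
Gosper form: A/B · C(k+1)/C(k) with A=-3, B=1, C=k**3 + 3*k**2/4 - 2*k - 7/8.
Need (-3)·f(k+1) − (1)·f(k) = k**3 + 3*k**2/4 - 2*k - 7/8.
Degrees (0,0,3) ⇒ d ≤ 3.
Coefficient equations give f(k) = -(2*k**3 - 3*k**2 - 4*k + 2)/8.
R(k) = B(k−1)·f(k)/C(k) = -(2*k**3 - 3*k**2 - 4*k + 2)/(8*k**3 + 6*k**2 - 16*k - 7); s_k = R·t_k = (-3)**k*(-2*k**3 + 3*k**2 + 4*k - 2).
Check: Δs_k = (-3)**k*(8*k**3 + 6*k**2 - 16*k - 7). ✓
Evaluate s at k=11 and k=2: 399820779 and 18; difference 399820761.

Σ = 399820761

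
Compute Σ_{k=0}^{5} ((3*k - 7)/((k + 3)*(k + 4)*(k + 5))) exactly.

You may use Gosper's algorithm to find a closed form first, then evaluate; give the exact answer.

Σ = -23/180

t_(k+1)/t_k = (k + 3)*(3*k - 4)/((k + 6)*(3*k - 7)).
Normal form (A,B,C) = (k + 3, k + 6, k - 7/3).
Solve (k + 3)·f(k+1) − (k + 5)·f(k) = k - 7/3.
Bound: deg f ≤ 2.
Solve for f: f(k) = k*(k - 29)/36 (degree 2 ≤ 2).
Get s_k = R·t_k = k*(k - 29)/(12*(k + 3)*(k + 4)) with R(k) = B(k−1)f(k)/C(k) = k*(k - 29)*(k + 5)/(12*(3*k - 7)).
Verify: (3*k - 7)/(k**3 + 12*k**2 + 47*k + 60) matches t_k.
Telescoping: Σ = s_(6) − s_(0) = -23/180 − (0) = -23/180.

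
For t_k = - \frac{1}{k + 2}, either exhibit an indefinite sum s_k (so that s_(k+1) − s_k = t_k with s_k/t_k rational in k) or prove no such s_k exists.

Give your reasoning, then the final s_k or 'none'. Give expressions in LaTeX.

r(k) = (k + 2)/(k + 3) after simplifying.
A = k + 2, B = k + 3, C = 1.
Need (k + 2)·f(k+1) − (k + 2)·f(k) = 1.
d = 0 from the (1,1,0) case.
Write f(k) = c0. Then LHS − RHS = -1, requiring -1 = 0: contradictory. No certificate.

none — t_k is not Gosper-summable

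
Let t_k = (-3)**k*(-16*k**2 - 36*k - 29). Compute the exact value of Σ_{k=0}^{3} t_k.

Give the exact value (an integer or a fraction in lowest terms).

t_(k+1)/t_k = 3*(-16*k**2 - 68*k - 81)/(16*k**2 + 36*k + 29).
Gosper form: A/B · C(k+1)/C(k) with A=-3, B=1, C=k**2 + 9*k/4 + 29/16.
Key eq: (-3)·f(k+1) = (1)·f(k) + (k**2 + 9*k/4 + 29/16).
deg f ≤ 2 (via 0,0,2).
Solving with deg f ≤ 2: f(k) = -(4*k**2 + 3*k + 2)/16.
Certificate R = B(k−1)f/C = -(4*k**2 + 3*k + 2)/(16*k**2 + 36*k + 29) gives s_k = (-3)**k*(4*k**2 + 3*k + 2).
Δs = (-3)**k*(-16*k**2 - 36*k - 29), as required.
Telescoping: Σ = s_(4) − s_(0) = 6318 − (2) = 6316.

Σ = 6316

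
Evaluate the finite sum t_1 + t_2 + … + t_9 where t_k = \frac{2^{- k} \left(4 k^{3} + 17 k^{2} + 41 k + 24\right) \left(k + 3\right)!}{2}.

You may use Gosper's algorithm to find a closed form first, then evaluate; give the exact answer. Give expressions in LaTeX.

t_(k+1)/t_k = (4*k**4 + 45*k**3 + 203*k**2 + 434*k + 344)/(2*(4*k**3 + 17*k**2 + 41*k + 24)).
A = k/2 + 2, B = 1, C = k**3 + 17*k**2/4 + 41*k/4 + 6.
Need (k/2 + 2)·f(k+1) − (1)·f(k) = k**3 + 17*k**2/4 + 41*k/4 + 6.
d = 2 from the (1,0,3) case.
Solving with deg f ≤ 2: f(k) = (4*k**2 + k + 2)/2.
So s_k = (B(k−1)f/C)·t_k = (2*(4*k**2 + k + 2)/(4*k**3 + 17*k**2 + 41*k + 24))·t_k = (4*k**2 + k + 2)*factorial(k + 3)/2**k.
Verify: (4*k**3 + 17*k**2 + 41*k + 24)*factorial(k + 3)/(2*2**k) matches t_k.
Telescoping: Σ = s_(10) − s_(1) = 2505402900 − (84) = 2505402816.

Σ = 2505402816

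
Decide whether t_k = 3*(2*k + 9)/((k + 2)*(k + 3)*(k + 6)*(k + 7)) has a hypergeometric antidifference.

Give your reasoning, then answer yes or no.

Step 1: r(k) = (k + 2)*(k + 6)*(2*k + 11)/((k + 4)*(k + 8)*(2*k + 9)).
Gosper form: A/B · C(k+1)/C(k) with A=k + 2, B=k + 8, C=k**3 + 27*k**2/2 + 121*k/2 + 90.
Need (k + 2)·f(k+1) − (k + 7)·f(k) = k**3 + 27*k**2/2 + 121*k/2 + 90.
deg f ≤ 5 (via 1,1,3).
Coefficient equations give f(k) = k*(k + 3)*(k + 4)*(k + 5)*(k + 8)/24.
Then R = B(k−1)f/C = k*(k + 3)*(k + 7)*(k + 8)/(12*(2*k + 9)), so s_k = R(k)·t_k = k*(k + 8)/(4*(k**2 + 8*k + 12)).
s_(k+1) − s_k = 3*(2*k + 9)/(k**4 + 18*k**3 + 113*k**2 + 288*k + 252) = t_k.

Yes. s_k = k*(k + 8)/(4*(k**2 + 8*k + 12)).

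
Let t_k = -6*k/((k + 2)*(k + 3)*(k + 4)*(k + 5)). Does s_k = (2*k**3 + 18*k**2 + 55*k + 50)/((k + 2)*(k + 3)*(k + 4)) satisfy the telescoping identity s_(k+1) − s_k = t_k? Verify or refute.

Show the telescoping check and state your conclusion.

valid; difference matches t_k

s_(k+1) = (55*k + 2*(k + 1)**3 + 18*(k + 1)**2 + 105)/((k + 3)*(k + 4)*(k + 5))
s_(k+1) − s_k = -6*k/(k**4 + 14*k**3 + 71*k**2 + 154*k + 120)
(s_(k+1) − s_k) − t_k = 0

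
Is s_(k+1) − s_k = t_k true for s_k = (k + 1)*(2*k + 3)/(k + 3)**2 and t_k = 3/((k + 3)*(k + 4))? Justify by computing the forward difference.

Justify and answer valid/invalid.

Invalid: residual 2*(2*k**2 + 8*k + 3)/(k**4 + 14*k**3 + 73*k**2 + 168*k + 144) ≠ 0.

s_(k+1) = (k + 2)*(2*k + 5)/(k + 4)**2
s_(k+1) − s_k = (7*k**2 + 37*k + 42)/(k**4 + 14*k**3 + 73*k**2 + 168*k + 144)
(s_(k+1) − s_k) − t_k = 2*(2*k**2 + 8*k + 3)/(k**4 + 14*k**3 + 73*k**2 + 168*k + 144)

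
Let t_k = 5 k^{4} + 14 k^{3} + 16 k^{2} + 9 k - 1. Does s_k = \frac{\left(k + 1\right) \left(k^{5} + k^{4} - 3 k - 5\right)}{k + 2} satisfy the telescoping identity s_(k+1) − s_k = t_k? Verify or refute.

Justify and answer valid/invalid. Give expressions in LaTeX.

Invalid: residual \frac{- 4 k^{5} - 23 k^{4} - 44 k^{3} - 41 k^{2} - 20 k - 3}{k^{2} + 5 k + 6} ≠ 0.

s_(k+1) = -(k + 2)*(3*k - (k + 1)**5 - (k + 1)**4 + 8)/(k + 3)
s_(k+1) − s_k = (5*k**6 + 35*k**5 + 93*k**4 + 129*k**3 + 99*k**2 + 29*k - 9)/(k**2 + 5*k + 6)
(s_(k+1) − s_k) − t_k = (-4*k**5 - 23*k**4 - 44*k**3 - 41*k**2 - 20*k - 3)/(k**2 + 5*k + 6)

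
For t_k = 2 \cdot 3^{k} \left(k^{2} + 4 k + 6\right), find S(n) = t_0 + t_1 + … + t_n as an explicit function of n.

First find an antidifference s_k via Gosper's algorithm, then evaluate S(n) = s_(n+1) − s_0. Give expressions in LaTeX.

Ratio r(k) = 3*(k**2 + 6*k + 11)/(k**2 + 4*k + 6).
A = 3, B = 1, C = k**2 + 4*k + 6.
Key eq: (3)·f(k+1) = (1)·f(k) + (k**2 + 4*k + 6).
Bound: deg f ≤ 2.
Solve for f: f(k) = (k**2 + k + 3)/2 (degree 2 ≤ 2).
Get s_k = R·t_k = 3**k*(k**2 + k + 3) with R(k) = B(k−1)f(k)/C(k) = (k**2 + k + 3)/(2*(k**2 + 4*k + 6)).
Check: Δs_k = 2*3**k*(k**2 + 4*k + 6). ✓
s_(n+1) = 3**(n + 1)*(n**2 + 3*n + 5) and s_(0) = 3, so S(n) = 3*3**n*n**2 + 9*3**n*n + 15*3**n - 3.

S(n) = 3 \cdot 3^{n} n^{2} + 9 \cdot 3^{n} n + 15 \cdot 3^{n} - 3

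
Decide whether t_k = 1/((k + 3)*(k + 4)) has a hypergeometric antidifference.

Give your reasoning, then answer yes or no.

Ratio r(k) = (k + 3)/(k + 5).
Take A(k)=k + 3, B(k)=k + 5, C(k)=1.
Set up (k + 3)·f(k+1) − (k + 4)·f(k) − (1) = 0.
From deg A=1, deg B=1, deg C=0: d=1.
Solving with deg f ≤ 1: f(k) = k/3.
Then R = B(k−1)f/C = k*(k + 4)/3, so s_k = R(k)·t_k = k/(3*(k + 3)).
s_(k+1) − s_k = 1/(k**2 + 7*k + 12) = t_k.

Yes. s_k = k/(3*(k + 3)).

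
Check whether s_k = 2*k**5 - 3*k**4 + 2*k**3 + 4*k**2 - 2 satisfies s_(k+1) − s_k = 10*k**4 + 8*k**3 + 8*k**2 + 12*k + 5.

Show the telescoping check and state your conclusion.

valid; difference matches t_k

s_(k+1) = 2*k**5 + 7*k**4 + 10*k**3 + 12*k**2 + 12*k + 3
s_(k+1) − s_k = 10*k**4 + 8*k**3 + 8*k**2 + 12*k + 5
(s_(k+1) − s_k) − t_k = 0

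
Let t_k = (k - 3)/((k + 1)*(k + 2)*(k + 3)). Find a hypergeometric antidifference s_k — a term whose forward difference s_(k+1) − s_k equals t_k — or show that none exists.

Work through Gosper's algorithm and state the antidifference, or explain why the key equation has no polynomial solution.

Step 1: r(k) = (k - 2)*(k + 1)/((k - 3)*(k + 4)).
A = k + 1, B = k + 4, C = k - 3.
Set up (k + 1)·f(k+1) − (k + 3)·f(k) − (k - 3) = 0.
From deg A=1, deg B=1, deg C=1: d=2.
Solving with deg f ≤ 2: f(k) = -k*(k + 5)/2.
Then R = B(k−1)f/C = -k*(k + 3)*(k + 5)/(2*(k - 3)), so s_k = R(k)·t_k = k*(-k - 5)/(2*(k + 1)*(k + 2)).
Verify: (k - 3)/(k**3 + 6*k**2 + 11*k + 6) matches t_k.

s_k = k*(-k - 5)/(2*(k + 1)*(k + 2))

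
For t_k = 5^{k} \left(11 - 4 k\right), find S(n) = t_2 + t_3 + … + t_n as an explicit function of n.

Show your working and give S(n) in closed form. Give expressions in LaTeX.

The ratio is 5*(4*k - 7)/(4*k - 11).
Factor: A=5; B=1; C=k - 11/4.
f must satisfy (5)·f(k+1) − (1)·f(k) = k - 11/4.
deg f ≤ 1 (via 0,0,1).
Solve for f: f(k) = (k - 4)/4 (degree 1 ≤ 1).
Then R = B(k−1)f/C = (k - 4)/(4*k - 11), so s_k = R(k)·t_k = 5**k*(4 - k).
Δs = 5**k*(11 - 4*k), as required.
Σ_(k=2)^n t_k = s_(n+1) − s_(2) = (5**(n + 1)*(3 - n)) − (50), i.e. -5*5**n*n + 15*5**n - 50.

S(n) = - 5 \cdot 5^{n} n + 15 \cdot 5^{n} - 50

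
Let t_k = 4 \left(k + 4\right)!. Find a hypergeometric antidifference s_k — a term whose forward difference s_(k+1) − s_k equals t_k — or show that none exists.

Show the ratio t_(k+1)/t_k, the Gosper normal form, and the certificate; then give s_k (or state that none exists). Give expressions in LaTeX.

none — t_k is not Gosper-summable

t_(k+1)/t_k = k + 5.
Normal form (A,B,C) = (k + 5, 1, 1).
Key eq: (k + 5)·f(k+1) = (1)·f(k) + (1).
d = -1 from the (1,0,0) case.
deg f ≤ -1 is impossible — no certificate.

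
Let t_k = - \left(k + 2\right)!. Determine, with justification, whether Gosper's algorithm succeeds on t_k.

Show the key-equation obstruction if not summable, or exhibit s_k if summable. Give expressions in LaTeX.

No — t_k has no hypergeometric antidifference.

r(k) = k + 3 after simplifying.
Factor: A=k + 3; B=1; C=1.
Solve (k + 3)·f(k+1) − (1)·f(k) = 1.
d = -1 from the (1,0,0) case.
deg f ≤ -1 is impossible — no certificate.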